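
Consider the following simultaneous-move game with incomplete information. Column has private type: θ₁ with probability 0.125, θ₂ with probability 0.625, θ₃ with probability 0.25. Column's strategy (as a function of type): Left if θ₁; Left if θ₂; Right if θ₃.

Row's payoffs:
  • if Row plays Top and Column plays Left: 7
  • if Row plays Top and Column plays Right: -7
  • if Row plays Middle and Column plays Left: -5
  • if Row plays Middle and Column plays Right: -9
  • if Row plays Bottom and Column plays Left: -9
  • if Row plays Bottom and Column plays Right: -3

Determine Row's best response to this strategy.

Top

E[Top] = 0.125·(7) + 0.625·(7) + 0.25·(-7) = 3.5
E[Middle] = 0.125·(-5) + 0.625·(-5) + 0.25·(-9) = -6
E[Bottom] = 0.125·(-9) + 0.625·(-9) + 0.25·(-3) = -7.5
Best response: Top (3.5 is the largest).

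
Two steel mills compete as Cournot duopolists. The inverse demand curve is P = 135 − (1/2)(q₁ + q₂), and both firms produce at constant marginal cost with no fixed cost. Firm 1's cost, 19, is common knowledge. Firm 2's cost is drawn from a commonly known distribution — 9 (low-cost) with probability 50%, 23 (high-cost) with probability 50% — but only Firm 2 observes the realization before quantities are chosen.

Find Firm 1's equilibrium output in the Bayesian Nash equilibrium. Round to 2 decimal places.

75.33

Type-c best response for Firm 2: q₂(c) = (135 − c) − q₁/2.
Firm 1 maximizes expected profit; its first-order condition is 135 − q₁ − (1/2)E[q₂] − 19 = 0.
Substituting E[q₂] and solving: E[c₂] = 16, so q₁ = (135 − 2·19 + 16)/(3/2) = 75.3333.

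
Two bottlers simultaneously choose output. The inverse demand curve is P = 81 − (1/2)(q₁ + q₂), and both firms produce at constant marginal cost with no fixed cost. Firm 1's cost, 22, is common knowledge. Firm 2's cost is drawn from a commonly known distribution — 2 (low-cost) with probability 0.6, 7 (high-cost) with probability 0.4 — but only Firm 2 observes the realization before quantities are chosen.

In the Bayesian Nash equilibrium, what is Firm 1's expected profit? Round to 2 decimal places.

Each type of Firm 2 best-responds to q₁; Firm 1 best-responds to the expected q₂ over Firm 2's types.
Firm 2 with cost c maximizes (81 − (1/2)(q₁+q₂) − c)·q₂, giving q₂(c) = (81 − c − (1/2)q₁).
E[c₂] = 0.6·2 + 0.4·7 = 4
Firm 1's FOC against E[q₂] yields q₁ = (81 − 2·22 + E[c₂])/(3/2) = (81 − 44 + 4)/(3/2) = 27.3333.
E[P] = 81 − (1/2)·(q₁ + E[q₂]) = 35.6667; Firm 1's expected profit = (E[P] − 22)·q₁ = (35.6667 − 22)·27.3333 = 373.556.

373.56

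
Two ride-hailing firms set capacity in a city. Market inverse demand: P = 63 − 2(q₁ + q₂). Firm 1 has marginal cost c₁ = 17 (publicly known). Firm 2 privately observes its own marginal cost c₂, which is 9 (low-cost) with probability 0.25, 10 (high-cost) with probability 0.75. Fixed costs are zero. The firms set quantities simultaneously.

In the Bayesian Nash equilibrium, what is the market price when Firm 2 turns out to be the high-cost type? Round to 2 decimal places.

Type-c best response for Firm 2: q₂(c) = (63 − c)/4 − q₁/2.
Firm 1 maximizes expected profit; its first-order condition is 63 − 4q₁ − 2E[q₂] − 17 = 0.
Substituting E[q₂] and solving: E[c₂] = 9.75, so q₁ = (63 − 2·17 + 9.75)/6 = 6.45833.
q₂(high-cost) = 10.0208, so P = 63 − 2·(6.45833 + 10.0208) = 30.0417.

30.04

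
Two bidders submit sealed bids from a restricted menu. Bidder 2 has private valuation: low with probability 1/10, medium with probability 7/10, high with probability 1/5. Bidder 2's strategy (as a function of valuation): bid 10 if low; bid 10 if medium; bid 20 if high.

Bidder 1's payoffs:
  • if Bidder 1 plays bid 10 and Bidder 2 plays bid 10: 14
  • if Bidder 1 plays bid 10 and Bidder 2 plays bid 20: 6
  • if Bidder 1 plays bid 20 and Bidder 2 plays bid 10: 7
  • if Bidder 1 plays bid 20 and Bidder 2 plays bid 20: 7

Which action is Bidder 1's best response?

bid 10

Compute Bidder 1's expected payoff for each action, taking the expectation over Bidder 2's type.
E[bid 10] = 1/10·(14) + 7/10·(14) + 1/5·(6) = 62/5
E[bid 20] = 1/10·(7) + 7/10·(7) + 1/5·(7) = 7
Best response: bid 10 (62/5 is the largest).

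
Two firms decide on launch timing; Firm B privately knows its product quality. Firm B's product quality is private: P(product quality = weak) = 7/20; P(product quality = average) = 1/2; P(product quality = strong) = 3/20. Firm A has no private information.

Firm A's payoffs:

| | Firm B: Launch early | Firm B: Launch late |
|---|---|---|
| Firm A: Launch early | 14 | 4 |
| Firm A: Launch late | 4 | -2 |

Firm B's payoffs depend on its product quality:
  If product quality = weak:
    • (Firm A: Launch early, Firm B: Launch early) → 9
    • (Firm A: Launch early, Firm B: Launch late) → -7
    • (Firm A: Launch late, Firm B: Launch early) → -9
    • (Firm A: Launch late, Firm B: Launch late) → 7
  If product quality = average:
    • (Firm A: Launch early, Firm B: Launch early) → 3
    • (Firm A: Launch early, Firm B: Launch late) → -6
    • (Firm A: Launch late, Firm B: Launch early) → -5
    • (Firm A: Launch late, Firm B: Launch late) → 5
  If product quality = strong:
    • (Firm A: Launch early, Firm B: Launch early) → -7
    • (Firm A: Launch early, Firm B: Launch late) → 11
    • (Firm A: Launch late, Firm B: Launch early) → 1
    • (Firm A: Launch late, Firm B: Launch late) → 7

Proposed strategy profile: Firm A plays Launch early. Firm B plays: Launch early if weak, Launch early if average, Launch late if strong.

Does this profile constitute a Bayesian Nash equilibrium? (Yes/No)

Firm A plays Launch early: E[Launch early] = 7/20·(14) + 1/2·(14) + 3/20·(4) = 25/2; E[Launch late] = 31/10. Best-responding. ✓
Firm B (product quality weak), facing Launch early: Launch early gives 9, Launch late gives -7. Proposed Launch early is best. ✓
Firm B (product quality average), facing Launch early: Launch early gives 3, Launch late gives -6. Proposed Launch early is best. ✓
Firm B (product quality strong), facing Launch early: Launch early gives -7, Launch late gives 11. Proposed Launch late is best. ✓

Yes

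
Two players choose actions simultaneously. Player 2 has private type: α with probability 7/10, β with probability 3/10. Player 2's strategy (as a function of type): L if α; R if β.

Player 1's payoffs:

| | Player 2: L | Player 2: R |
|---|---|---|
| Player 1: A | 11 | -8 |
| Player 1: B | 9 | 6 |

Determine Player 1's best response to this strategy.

Compute Player 1's expected payoff for each action, taking the expectation over Player 2's type.
E[A] = 7/10·(11) + 3/10·(-8) = 53/10
E[B] = 7/10·(9) + 3/10·(6) = 81/10
Best response: B (81/10 is the largest).

B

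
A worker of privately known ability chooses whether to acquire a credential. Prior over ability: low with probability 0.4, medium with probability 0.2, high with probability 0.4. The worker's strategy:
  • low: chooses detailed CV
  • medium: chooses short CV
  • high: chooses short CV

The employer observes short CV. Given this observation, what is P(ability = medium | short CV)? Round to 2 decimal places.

0.33

P(short CV) = 0.4·0 + 0.2·1 + 0.4·1 = 0.6
P(medium | short CV) = (0.2·1) / 0.6 = 0.2 / 0.6 = 0.333333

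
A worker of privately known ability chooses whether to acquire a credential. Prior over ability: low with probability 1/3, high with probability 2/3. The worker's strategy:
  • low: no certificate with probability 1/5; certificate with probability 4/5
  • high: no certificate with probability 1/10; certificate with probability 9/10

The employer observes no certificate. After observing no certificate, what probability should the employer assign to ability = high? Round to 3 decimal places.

P(no certificate) = (1/3)·(1/5) + (2/3)·(1/10) = 2/15
P(high | no certificate) = ((2/3)·(1/10)) / (2/15) = (1/15) / (2/15) = 1/2

0.500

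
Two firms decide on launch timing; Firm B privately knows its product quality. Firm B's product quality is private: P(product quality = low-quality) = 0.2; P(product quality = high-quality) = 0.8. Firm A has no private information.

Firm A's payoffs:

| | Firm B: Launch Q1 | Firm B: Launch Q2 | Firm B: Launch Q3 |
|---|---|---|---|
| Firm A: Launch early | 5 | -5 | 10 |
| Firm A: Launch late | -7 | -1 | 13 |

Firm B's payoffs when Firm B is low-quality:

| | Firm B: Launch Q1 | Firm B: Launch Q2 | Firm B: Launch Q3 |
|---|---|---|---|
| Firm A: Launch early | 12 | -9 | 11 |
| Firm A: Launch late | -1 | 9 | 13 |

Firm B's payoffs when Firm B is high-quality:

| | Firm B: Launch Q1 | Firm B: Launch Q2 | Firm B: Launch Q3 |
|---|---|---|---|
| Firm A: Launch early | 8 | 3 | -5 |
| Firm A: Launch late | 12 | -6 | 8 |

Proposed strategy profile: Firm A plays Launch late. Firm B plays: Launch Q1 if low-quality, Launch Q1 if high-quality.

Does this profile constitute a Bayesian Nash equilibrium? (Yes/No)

No

Firm A plays Launch late: E[Launch late] = 0.2·(-7) + 0.8·(-7) = -7; E[Launch early] = 5. Not best-responding. ✗
Firm B (product quality low-quality), facing Launch late: Launch Q1 gives -1, Launch Q2 gives 9, Launch Q3 gives 13. Proposed Launch Q1 is not best — profitable deviation exists. ✗
Firm B (product quality high-quality), facing Launch late: Launch Q1 gives 12, Launch Q2 gives -6, Launch Q3 gives 8. Proposed Launch Q1 is best. ✓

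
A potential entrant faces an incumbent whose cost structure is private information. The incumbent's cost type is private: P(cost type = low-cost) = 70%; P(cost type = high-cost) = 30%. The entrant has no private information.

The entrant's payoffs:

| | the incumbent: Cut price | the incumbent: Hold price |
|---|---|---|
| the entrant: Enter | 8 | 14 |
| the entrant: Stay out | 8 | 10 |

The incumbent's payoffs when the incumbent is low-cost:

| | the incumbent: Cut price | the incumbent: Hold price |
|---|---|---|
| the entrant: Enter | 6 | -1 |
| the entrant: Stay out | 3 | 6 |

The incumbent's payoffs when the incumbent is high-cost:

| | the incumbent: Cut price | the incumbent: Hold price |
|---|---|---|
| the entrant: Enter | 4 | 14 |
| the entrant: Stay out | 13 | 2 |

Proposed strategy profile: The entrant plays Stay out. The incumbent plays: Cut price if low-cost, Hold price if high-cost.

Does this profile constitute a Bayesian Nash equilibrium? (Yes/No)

The entrant plays Stay out: E[Stay out] = 0.7·(8) + 0.3·(10) = 8.6; E[Enter] = 9.8. Not best-responding. ✗
The incumbent (cost type low-cost), facing Stay out: Cut price gives 3, Hold price gives 6. Proposed Cut price is not best — profitable deviation exists. ✗
The incumbent (cost type high-cost), facing Stay out: Cut price gives 13, Hold price gives 2. Proposed Hold price is not best — profitable deviation exists. ✗

No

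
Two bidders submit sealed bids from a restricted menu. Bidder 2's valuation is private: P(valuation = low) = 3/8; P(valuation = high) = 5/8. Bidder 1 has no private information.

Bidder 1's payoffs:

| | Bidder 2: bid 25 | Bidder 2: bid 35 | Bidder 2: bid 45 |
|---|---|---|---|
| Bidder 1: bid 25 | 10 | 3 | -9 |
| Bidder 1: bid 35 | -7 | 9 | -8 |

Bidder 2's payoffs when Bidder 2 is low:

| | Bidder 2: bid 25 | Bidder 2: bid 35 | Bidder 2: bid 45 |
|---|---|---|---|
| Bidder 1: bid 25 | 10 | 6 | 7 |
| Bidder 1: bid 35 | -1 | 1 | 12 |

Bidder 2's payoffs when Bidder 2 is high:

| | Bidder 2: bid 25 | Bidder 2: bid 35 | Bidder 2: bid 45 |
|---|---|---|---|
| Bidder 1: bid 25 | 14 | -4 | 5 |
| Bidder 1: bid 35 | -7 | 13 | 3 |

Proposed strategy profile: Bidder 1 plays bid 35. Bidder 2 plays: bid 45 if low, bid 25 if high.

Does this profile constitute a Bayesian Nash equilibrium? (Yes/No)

A profile is a BNE iff every type of every player is best-responding given beliefs about the other side.
Bidder 1 plays bid 35: E[bid 35] = 3/8·(-8) + 5/8·(-7) = -59/8; E[bid 25] = 23/8. Not best-responding. ✗
Bidder 2 (valuation low), facing bid 35: bid 25 gives -1, bid 35 gives 1, bid 45 gives 12. Proposed bid 45 is best. ✓
Bidder 2 (valuation high), facing bid 35: bid 25 gives -7, bid 35 gives 13, bid 45 gives 3. Proposed bid 25 is not best — profitable deviation exists. ✗

No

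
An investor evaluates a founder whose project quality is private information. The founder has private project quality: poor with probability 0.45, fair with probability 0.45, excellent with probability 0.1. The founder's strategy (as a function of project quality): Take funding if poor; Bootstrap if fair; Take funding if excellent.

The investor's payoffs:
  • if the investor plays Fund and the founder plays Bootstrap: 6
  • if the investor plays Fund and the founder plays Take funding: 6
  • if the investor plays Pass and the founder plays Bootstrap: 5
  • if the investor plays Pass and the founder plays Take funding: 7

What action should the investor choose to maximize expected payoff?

Pass

Compute the investor's expected payoff for each action, taking the expectation over the founder's type.
E[Fund] = 0.45·(6) + 0.45·(6) + 0.1·(6) = 6
E[Pass] = 0.45·(7) + 0.45·(5) + 0.1·(7) = 6.1
Best response: Pass (6.1 is the largest).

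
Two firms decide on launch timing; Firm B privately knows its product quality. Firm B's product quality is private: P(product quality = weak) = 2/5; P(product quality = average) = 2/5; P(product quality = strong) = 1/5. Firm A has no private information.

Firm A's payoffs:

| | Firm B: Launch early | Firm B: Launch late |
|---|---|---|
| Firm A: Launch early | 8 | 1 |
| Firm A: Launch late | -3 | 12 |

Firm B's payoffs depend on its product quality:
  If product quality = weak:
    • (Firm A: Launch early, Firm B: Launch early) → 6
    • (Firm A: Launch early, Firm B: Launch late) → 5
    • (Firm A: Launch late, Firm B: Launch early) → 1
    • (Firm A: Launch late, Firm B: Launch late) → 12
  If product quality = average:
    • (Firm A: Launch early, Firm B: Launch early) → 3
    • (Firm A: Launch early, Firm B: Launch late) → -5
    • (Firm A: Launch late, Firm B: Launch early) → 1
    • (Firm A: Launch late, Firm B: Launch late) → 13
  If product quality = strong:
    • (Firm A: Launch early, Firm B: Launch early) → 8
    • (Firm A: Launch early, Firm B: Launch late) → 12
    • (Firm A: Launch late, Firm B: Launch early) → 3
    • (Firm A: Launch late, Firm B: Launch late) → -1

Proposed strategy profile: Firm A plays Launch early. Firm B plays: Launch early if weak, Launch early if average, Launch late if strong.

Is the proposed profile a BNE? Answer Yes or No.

Yes

Firm A plays Launch early: E[Launch early] = 2/5·(8) + 2/5·(8) + 1/5·(1) = 33/5; E[Launch late] = 0. Best-responding. ✓
Firm B (product quality weak), facing Launch early: Launch early gives 6, Launch late gives 5. Proposed Launch early is best. ✓
Firm B (product quality average), facing Launch early: Launch early gives 3, Launch late gives -5. Proposed Launch early is best. ✓
Firm B (product quality strong), facing Launch early: Launch early gives 8, Launch late gives 12. Proposed Launch late is best. ✓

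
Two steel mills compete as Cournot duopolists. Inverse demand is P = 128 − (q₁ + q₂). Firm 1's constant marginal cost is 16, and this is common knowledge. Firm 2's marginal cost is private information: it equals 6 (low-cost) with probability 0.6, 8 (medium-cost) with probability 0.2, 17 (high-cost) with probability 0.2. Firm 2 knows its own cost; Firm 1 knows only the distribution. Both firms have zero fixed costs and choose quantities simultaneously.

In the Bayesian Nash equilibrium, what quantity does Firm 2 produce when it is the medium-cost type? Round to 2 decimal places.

Type-c best response for Firm 2: q₂(c) = (128 − c)/2 − q₁/2.
Firm 1 maximizes expected profit; its first-order condition is 128 − 2q₁ − E[q₂] − 16 = 0.
Substituting E[q₂] and solving: E[c₂] = 8.6, so q₁ = (128 − 2·16 + 8.6)/3 = 34.8667.
q₂(medium-cost) = (128 − 8 − 34.8667)/2 = 42.5667.

42.57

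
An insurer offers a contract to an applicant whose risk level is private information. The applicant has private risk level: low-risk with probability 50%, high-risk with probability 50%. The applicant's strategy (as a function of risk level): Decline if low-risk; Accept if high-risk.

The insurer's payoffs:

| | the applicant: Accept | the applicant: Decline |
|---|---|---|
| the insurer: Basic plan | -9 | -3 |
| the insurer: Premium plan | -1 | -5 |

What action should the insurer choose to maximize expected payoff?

E[Basic plan] = 0.5·(-3) + 0.5·(-9) = -6
E[Premium plan] = 0.5·(-5) + 0.5·(-1) = -3
Best response: Premium plan (-3 is the largest).

Premium plan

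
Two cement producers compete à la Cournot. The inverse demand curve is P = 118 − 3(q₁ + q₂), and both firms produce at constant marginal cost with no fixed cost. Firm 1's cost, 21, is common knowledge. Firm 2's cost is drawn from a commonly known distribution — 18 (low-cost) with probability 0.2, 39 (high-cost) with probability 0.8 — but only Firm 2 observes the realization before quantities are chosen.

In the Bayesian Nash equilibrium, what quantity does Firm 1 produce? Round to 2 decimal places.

12.31

Each type of Firm 2 best-responds to q₁; Firm 1 best-responds to the expected q₂ over Firm 2's types.
Firm 2 with cost c maximizes (118 − 3(q₁+q₂) − c)·q₂, giving q₂(c) = (118 − c − 3q₁)/6.
E[c₂] = 0.2·18 + 0.8·39 = 34.8
Firm 1's FOC against E[q₂] yields q₁ = (118 − 2·21 + E[c₂])/9 = (118 − 42 + 34.8)/9 = 12.3111.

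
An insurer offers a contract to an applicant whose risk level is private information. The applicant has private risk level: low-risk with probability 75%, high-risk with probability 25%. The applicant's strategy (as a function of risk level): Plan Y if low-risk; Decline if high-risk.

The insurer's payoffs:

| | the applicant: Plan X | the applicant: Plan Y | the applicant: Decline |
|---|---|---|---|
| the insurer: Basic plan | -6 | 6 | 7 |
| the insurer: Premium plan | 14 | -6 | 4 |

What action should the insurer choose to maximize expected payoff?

Basic plan

E[Basic plan] = 0.75·(6) + 0.25·(7) = 6.25
E[Premium plan] = 0.75·(-6) + 0.25·(4) = -3.5
Best response: Basic plan (6.25 is the largest).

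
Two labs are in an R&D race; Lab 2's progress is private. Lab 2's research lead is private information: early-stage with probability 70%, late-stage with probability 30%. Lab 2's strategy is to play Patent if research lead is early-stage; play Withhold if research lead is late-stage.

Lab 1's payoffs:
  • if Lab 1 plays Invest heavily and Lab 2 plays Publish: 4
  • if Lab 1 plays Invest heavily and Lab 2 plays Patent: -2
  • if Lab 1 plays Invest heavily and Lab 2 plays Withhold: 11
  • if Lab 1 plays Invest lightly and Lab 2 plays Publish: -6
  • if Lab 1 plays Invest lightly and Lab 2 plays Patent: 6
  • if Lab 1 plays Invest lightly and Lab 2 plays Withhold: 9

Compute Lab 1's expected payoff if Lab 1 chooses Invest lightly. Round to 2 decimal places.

E[Invest lightly] = 0.7·6 + 0.3·9 = 4.2 + 2.7 = 6.9

6.90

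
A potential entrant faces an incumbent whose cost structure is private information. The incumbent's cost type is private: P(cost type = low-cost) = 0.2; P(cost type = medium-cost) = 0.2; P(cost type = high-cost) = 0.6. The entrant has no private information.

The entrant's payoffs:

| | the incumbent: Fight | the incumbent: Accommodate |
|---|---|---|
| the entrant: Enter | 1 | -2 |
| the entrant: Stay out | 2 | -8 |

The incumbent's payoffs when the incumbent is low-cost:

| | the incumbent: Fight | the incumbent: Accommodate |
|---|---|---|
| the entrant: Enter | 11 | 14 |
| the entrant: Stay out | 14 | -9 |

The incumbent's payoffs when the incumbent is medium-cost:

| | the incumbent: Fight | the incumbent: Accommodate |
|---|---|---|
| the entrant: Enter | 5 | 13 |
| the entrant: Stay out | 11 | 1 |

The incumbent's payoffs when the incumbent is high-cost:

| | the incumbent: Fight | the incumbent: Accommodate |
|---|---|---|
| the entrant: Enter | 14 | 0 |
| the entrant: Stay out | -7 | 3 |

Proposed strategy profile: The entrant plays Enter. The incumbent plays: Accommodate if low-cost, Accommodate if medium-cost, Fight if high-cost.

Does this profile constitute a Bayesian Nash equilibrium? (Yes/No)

The entrant plays Enter: E[Enter] = 0.2·(-2) + 0.2·(-2) + 0.6·(1) = -0.2; E[Stay out] = -2. Best-responding. ✓
The incumbent (cost type low-cost), facing Enter: Fight gives 11, Accommodate gives 14. Proposed Accommodate is best. ✓
The incumbent (cost type medium-cost), facing Enter: Fight gives 5, Accommodate gives 13. Proposed Accommodate is best. ✓
The incumbent (cost type high-cost), facing Enter: Fight gives 14, Accommodate gives 0. Proposed Fight is best. ✓

Yes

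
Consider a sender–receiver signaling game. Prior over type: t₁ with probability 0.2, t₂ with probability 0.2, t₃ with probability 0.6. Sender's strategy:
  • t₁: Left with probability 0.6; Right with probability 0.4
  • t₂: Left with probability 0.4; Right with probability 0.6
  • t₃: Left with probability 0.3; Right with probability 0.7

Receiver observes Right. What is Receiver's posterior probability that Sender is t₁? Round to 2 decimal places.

0.13

P(Right) = 0.2·0.4 + 0.2·0.6 + 0.6·0.7 = 0.62
P(t₁ | Right) = (0.2·0.4) / 0.62 = 0.08 / 0.62 = 0.129032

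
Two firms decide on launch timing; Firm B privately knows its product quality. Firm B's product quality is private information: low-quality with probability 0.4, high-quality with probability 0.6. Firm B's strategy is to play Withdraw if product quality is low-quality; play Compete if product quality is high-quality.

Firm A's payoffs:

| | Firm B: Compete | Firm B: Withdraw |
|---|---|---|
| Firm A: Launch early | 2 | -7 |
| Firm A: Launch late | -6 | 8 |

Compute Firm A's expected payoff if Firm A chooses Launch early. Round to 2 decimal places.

Take the expectation over Firm B's product quality, weighting each type's action by its prior probability.
E[Launch early] = 0.4·(-7) + 0.6·2 = (-2.8) + 1.2 = -1.6

-1.60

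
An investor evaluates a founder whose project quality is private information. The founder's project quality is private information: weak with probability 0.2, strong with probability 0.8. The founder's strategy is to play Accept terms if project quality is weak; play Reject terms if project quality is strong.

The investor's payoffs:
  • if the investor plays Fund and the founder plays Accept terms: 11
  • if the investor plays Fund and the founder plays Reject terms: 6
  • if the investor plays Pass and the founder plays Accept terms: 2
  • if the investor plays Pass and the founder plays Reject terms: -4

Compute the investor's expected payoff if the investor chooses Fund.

E[Fund] = 0.2·11 + 0.8·6 = 2.2 + 4.8 = 7

7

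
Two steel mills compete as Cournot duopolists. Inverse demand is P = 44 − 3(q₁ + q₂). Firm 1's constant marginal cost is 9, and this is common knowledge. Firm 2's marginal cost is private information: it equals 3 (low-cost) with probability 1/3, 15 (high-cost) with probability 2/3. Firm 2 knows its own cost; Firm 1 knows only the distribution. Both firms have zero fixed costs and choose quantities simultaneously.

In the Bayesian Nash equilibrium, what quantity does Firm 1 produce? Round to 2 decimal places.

4.11

Firm 2 with cost c maximizes (44 − 3(q₁+q₂) − c)·q₂, giving q₂(c) = (44 − c − 3q₁)/6.
E[c₂] = 1/3·3 + 2/3·15 = 11
Firm 1's FOC against E[q₂] yields q₁ = (44 − 2·9 + E[c₂])/9 = (44 − 18 + 11)/9 = 4.11111.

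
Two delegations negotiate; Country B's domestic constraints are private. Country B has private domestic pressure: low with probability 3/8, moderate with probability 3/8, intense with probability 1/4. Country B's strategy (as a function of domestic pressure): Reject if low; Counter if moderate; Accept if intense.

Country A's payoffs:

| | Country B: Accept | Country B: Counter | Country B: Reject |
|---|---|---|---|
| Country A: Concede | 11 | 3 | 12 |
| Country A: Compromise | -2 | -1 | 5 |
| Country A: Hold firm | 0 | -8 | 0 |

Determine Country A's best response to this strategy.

Compute Country A's expected payoff for each action, taking the expectation over Country B's type.
E[Concede] = 3/8·(12) + 3/8·(3) + 1/4·(11) = 67/8
E[Compromise] = 3/8·(5) + 3/8·(-1) + 1/4·(-2) = 1
E[Hold firm] = 3/8·(0) + 3/8·(-8) + 1/4·(0) = -3
Best response: Concede (67/8 is the largest).

Concede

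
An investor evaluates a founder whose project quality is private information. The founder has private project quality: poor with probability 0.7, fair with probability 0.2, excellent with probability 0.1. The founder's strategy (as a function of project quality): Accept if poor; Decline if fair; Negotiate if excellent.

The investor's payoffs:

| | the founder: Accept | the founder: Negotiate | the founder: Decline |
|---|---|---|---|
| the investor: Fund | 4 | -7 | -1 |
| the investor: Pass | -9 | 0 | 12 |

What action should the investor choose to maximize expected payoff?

Fund

E[Fund] = 0.7·(4) + 0.2·(-1) + 0.1·(-7) = 1.9
E[Pass] = 0.7·(-9) + 0.2·(12) + 0.1·(0) = -3.9
Best response: Fund (1.9 is the largest).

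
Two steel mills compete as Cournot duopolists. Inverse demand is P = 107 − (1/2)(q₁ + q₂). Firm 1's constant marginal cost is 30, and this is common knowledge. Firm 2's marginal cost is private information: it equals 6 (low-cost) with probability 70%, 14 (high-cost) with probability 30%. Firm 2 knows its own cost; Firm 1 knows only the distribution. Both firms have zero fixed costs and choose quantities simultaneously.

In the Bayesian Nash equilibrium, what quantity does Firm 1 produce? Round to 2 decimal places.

Type-c best response for Firm 2: q₂(c) = (107 − c) − q₁/2.
Firm 1 maximizes expected profit; its first-order condition is 107 − q₁ − (1/2)E[q₂] − 30 = 0.
Substituting E[q₂] and solving: E[c₂] = 8.4, so q₁ = (107 − 2·30 + 8.4)/(3/2) = 36.9333.

36.93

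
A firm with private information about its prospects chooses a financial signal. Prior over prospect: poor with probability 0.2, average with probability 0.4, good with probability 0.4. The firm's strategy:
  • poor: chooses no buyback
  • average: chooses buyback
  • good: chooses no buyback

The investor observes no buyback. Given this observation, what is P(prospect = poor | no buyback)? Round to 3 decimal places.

P(no buyback) = 0.2·1 + 0.4·0 + 0.4·1 = 0.6
P(poor | no buyback) = (0.2·1) / 0.6 = 0.2 / 0.6 = 0.333333

0.333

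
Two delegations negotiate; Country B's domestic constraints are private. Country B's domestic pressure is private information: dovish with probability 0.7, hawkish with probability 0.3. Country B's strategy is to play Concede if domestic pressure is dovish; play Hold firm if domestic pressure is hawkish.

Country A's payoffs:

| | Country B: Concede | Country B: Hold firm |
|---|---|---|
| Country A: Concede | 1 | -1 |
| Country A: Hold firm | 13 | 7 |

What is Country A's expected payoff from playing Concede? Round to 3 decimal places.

0.400

E[Concede] = 0.7·1 + 0.3·(-1) = 0.7 + (-0.3) = 0.4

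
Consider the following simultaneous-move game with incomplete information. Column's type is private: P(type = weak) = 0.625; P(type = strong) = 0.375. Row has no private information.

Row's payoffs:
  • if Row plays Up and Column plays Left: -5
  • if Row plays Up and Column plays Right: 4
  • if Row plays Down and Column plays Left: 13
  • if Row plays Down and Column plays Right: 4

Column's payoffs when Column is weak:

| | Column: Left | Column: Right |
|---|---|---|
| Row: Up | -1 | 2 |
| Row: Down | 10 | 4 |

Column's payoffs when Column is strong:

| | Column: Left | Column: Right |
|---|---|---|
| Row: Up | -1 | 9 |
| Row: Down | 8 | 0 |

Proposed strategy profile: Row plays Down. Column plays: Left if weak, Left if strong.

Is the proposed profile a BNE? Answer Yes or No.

Yes

Row plays Down: E[Down] = 0.625·(13) + 0.375·(13) = 13; E[Up] = -5. Best-responding. ✓
Column (type weak), facing Down: Left gives 10, Right gives 4. Proposed Left is best. ✓
Column (type strong), facing Down: Left gives 8, Right gives 0. Proposed Left is best. ✓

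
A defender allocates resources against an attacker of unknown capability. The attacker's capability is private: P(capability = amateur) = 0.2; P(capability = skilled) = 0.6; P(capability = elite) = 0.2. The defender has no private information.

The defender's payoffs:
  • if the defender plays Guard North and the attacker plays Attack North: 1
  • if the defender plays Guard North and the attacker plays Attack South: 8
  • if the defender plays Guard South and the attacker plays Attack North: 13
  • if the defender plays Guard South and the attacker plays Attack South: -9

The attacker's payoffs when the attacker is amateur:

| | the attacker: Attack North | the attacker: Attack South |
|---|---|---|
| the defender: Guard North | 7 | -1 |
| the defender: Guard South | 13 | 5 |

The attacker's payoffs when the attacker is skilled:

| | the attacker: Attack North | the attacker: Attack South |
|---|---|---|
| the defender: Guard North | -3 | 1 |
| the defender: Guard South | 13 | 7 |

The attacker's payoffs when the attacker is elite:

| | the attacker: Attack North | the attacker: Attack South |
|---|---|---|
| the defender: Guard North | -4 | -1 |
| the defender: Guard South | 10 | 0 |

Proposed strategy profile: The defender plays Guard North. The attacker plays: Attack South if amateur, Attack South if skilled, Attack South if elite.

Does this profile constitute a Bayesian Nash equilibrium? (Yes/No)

No

The defender plays Guard North: E[Guard North] = 0.2·(8) + 0.6·(8) + 0.2·(8) = 8; E[Guard South] = -9. Best-responding. ✓
The attacker (capability amateur), facing Guard North: Attack North gives 7, Attack South gives -1. Proposed Attack South is not best — profitable deviation exists. ✗
The attacker (capability skilled), facing Guard North: Attack North gives -3, Attack South gives 1. Proposed Attack South is best. ✓
The attacker (capability elite), facing Guard North: Attack North gives -4, Attack South gives -1. Proposed Attack South is best. ✓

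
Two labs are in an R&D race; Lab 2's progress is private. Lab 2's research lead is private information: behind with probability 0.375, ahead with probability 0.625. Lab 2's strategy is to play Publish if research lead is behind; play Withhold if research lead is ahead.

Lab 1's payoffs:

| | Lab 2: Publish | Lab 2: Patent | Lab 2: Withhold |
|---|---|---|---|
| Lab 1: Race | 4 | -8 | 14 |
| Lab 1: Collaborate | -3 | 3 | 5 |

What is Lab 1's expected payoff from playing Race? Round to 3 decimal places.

E[Race] = 0.375·4 + 0.625·14 = 1.5 + 8.75 = 10.25

10.250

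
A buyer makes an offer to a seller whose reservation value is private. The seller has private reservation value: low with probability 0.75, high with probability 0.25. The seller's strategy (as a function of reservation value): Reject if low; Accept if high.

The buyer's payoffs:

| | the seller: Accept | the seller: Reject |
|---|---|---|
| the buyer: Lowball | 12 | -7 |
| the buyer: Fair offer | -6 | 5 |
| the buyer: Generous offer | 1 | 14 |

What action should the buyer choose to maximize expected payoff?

E[Lowball] = 0.75·(-7) + 0.25·(12) = -2.25
E[Fair offer] = 0.75·(5) + 0.25·(-6) = 2.25
E[Generous offer] = 0.75·(14) + 0.25·(1) = 10.75
Best response: Generous offer (10.75 is the largest).

Generous offer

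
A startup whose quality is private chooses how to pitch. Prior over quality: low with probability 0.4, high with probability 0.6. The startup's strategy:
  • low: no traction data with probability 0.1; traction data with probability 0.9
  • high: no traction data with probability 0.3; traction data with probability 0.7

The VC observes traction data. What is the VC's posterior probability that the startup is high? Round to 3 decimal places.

P(traction data) = 0.4·0.9 + 0.6·0.7 = 0.78
P(high | traction data) = (0.6·0.7) / 0.78 = 0.42 / 0.78 = 0.538462

0.538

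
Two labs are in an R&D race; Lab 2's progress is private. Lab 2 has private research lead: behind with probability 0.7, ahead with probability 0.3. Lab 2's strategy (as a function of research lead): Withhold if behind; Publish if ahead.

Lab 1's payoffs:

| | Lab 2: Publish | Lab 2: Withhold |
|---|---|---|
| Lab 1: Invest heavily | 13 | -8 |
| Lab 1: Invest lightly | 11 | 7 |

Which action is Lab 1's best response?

E[Invest heavily] = 0.7·(-8) + 0.3·(13) = -1.7
E[Invest lightly] = 0.7·(7) + 0.3·(11) = 8.2
Best response: Invest lightly (8.2 is the largest).

Invest lightly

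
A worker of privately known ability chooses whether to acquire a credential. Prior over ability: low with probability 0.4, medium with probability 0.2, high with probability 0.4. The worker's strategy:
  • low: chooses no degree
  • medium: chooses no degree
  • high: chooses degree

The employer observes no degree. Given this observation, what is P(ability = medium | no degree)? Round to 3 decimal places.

0.333

P(no degree) = 0.4·1 + 0.2·1 + 0.4·0 = 0.6
P(medium | no degree) = (0.2·1) / 0.6 = 0.2 / 0.6 = 0.333333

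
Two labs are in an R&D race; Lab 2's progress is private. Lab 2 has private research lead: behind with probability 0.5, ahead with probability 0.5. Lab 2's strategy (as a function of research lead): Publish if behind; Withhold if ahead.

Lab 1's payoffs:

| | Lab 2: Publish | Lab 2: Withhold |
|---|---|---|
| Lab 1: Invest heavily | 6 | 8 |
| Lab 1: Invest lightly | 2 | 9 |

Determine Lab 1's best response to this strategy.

Compute Lab 1's expected payoff for each action, taking the expectation over Lab 2's type.
E[Invest heavily] = 0.5·(6) + 0.5·(8) = 7
E[Invest lightly] = 0.5·(2) + 0.5·(9) = 5.5
Best response: Invest heavily (7 is the largest).

Invest heavily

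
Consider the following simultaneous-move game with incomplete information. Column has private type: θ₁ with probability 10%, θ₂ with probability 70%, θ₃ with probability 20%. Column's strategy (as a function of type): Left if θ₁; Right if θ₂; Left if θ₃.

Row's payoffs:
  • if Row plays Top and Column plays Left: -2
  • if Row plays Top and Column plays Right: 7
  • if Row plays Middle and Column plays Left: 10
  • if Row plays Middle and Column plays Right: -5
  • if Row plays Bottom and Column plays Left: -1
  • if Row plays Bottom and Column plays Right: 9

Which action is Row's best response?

Bottom

E[Top] = 0.1·(-2) + 0.7·(7) + 0.2·(-2) = 4.3
E[Middle] = 0.1·(10) + 0.7·(-5) + 0.2·(10) = -0.5
E[Bottom] = 0.1·(-1) + 0.7·(9) + 0.2·(-1) = 6
Best response: Bottom (6 is the largest).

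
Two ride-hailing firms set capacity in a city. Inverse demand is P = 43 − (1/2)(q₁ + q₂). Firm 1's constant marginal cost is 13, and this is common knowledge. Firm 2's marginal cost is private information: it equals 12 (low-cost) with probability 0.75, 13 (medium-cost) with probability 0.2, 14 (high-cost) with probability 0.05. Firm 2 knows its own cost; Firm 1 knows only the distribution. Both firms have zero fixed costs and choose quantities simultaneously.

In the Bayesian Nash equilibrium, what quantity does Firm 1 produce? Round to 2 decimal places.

19.53

Type-c best response for Firm 2: q₂(c) = (43 − c) − q₁/2.
Firm 1 maximizes expected profit; its first-order condition is 43 − q₁ − (1/2)E[q₂] − 13 = 0.
Substituting E[q₂] and solving: E[c₂] = 12.3, so q₁ = (43 − 2·13 + 12.3)/(3/2) = 19.5333.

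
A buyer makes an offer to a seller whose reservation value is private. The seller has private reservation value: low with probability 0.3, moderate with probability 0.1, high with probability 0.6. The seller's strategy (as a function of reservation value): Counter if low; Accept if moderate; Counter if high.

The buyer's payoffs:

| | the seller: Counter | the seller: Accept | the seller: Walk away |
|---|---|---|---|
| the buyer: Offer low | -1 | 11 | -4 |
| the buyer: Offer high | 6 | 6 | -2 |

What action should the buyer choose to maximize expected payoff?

Compute the buyer's expected payoff for each action, taking the expectation over the seller's type.
E[Offer low] = 0.3·(-1) + 0.1·(11) + 0.6·(-1) = 0.2
E[Offer high] = 0.3·(6) + 0.1·(6) + 0.6·(6) = 6
Best response: Offer high (6 is the largest).

Offer high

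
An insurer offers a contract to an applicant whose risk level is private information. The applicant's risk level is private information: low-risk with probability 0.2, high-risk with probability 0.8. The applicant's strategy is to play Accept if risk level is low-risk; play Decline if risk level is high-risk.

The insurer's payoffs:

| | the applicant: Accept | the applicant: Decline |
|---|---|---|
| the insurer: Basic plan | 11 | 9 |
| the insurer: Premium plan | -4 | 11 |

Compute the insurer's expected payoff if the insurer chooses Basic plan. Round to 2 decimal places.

9.40

E[Basic plan] = 0.2·11 + 0.8·9 = 2.2 + 7.2 = 9.4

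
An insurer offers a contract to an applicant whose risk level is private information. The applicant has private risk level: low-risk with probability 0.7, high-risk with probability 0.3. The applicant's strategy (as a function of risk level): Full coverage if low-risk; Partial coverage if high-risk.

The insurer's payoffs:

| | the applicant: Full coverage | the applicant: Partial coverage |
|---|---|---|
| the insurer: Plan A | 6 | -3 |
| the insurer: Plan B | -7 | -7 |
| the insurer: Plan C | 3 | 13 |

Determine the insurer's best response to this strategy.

E[Plan A] = 0.7·(6) + 0.3·(-3) = 3.3
E[Plan B] = 0.7·(-7) + 0.3·(-7) = -7
E[Plan C] = 0.7·(3) + 0.3·(13) = 6
Best response: Plan C (6 is the largest).

Plan C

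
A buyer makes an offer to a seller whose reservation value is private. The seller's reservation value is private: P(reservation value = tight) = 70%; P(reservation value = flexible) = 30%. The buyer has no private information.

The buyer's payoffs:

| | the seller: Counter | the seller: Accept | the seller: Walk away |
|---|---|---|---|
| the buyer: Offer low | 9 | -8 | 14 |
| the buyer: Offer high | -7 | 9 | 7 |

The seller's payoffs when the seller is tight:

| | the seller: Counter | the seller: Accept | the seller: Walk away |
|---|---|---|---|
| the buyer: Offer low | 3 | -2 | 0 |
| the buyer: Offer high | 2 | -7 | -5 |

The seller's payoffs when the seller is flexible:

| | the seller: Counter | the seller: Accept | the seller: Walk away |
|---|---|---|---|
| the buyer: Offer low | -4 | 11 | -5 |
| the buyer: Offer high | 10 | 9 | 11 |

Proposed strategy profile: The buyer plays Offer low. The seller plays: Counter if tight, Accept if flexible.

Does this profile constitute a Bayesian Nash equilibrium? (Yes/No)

The buyer plays Offer low: E[Offer low] = 0.7·(9) + 0.3·(-8) = 3.9; E[Offer high] = -2.2. Best-responding. ✓
The seller (reservation value tight), facing Offer low: Counter gives 3, Accept gives -2, Walk away gives 0. Proposed Counter is best. ✓
The seller (reservation value flexible), facing Offer low: Counter gives -4, Accept gives 11, Walk away gives -5. Proposed Accept is best. ✓

Yes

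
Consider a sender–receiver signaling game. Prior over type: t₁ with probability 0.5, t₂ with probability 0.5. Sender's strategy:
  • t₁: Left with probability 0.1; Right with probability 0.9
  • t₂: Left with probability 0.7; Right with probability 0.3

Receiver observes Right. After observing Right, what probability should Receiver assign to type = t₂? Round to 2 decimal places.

P(Right) = 0.5·0.9 + 0.5·0.3 = 0.6
P(t₂ | Right) = (0.5·0.3) / 0.6 = 0.15 / 0.6 = 0.25

0.25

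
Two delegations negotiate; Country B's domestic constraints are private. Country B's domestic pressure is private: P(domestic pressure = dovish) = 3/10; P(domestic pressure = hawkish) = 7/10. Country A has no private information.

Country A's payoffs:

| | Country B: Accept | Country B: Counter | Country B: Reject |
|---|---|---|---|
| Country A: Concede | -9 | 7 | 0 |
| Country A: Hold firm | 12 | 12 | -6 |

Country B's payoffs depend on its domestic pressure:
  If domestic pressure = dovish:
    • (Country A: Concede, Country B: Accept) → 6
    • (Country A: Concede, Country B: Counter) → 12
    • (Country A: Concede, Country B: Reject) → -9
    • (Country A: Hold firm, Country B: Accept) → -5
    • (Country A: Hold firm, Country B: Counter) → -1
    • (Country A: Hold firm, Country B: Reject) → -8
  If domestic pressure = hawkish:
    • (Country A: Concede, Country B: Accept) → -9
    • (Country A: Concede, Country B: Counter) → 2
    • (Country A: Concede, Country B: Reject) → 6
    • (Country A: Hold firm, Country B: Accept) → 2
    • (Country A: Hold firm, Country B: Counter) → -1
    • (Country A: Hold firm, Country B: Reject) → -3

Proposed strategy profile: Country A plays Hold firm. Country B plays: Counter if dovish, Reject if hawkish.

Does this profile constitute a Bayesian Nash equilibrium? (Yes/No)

Country A plays Hold firm: E[Hold firm] = 3/10·(12) + 7/10·(-6) = -3/5; E[Concede] = 21/10. Not best-responding. ✗
Country B (domestic pressure dovish), facing Hold firm: Accept gives -5, Counter gives -1, Reject gives -8. Proposed Counter is best. ✓
Country B (domestic pressure hawkish), facing Hold firm: Accept gives 2, Counter gives -1, Reject gives -3. Proposed Reject is not best — profitable deviation exists. ✗

No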